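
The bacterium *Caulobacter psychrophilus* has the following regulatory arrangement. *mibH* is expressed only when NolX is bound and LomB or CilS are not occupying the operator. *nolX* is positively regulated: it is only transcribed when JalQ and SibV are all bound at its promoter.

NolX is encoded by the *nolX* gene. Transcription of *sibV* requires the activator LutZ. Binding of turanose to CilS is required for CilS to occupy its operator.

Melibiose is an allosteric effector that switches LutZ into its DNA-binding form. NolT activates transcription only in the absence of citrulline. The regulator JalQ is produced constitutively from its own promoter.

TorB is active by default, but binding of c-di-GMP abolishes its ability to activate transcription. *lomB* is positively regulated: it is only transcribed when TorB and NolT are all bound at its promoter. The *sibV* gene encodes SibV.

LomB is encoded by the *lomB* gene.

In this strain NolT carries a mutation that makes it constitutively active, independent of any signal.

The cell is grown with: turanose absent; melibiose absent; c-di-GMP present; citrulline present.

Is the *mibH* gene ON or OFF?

OFF

c-di-GMP is present, so TorB is inactive.
NolT is constitutively active in this strain.
Required activator TorB is absent, so *lomB* is not transcribed.
So LomB is not produced.
Turanose is absent, so CilS is inactive.
JalQ is produced constitutively and is active.
Melibiose is absent, so LutZ is inactive.
Required activator LutZ is absent, so *sibV* is not transcribed.
So SibV is not produced.
Required activator SibV is absent, so *nolX* is not transcribed.
So NolX is not produced.
Required activator NolX is absent, so *mibH* is not transcribed.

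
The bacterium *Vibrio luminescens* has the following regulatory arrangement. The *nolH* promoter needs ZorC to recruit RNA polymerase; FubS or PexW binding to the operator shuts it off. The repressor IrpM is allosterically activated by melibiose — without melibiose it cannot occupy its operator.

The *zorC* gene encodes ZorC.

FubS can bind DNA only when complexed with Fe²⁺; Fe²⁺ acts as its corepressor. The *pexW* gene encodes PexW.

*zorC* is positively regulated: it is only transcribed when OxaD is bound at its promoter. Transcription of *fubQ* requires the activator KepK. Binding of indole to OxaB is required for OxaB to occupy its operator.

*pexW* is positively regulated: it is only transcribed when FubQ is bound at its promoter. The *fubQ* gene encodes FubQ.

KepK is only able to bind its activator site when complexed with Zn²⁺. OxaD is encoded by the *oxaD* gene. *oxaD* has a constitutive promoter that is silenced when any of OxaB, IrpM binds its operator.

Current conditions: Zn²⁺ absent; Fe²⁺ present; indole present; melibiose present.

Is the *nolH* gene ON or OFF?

OFF

Fe²⁺ is present, so FubS is active.
Indole is present, so OxaB is active.
Melibiose is present, so IrpM is active.
With repressor OxaB bound, *oxaD* is not transcribed.
So OxaD is not produced.
Required activator OxaD is absent, so *zorC* is not transcribed.
So ZorC is not produced.
Zn²⁺ is absent, so KepK is inactive.
Required activator KepK is absent, so *fubQ* is not transcribed.
So FubQ is not produced.
Required activator FubQ is absent, so *pexW* is not transcribed.
So PexW is not produced.
With repressor FubS bound, *nolH* is not transcribed.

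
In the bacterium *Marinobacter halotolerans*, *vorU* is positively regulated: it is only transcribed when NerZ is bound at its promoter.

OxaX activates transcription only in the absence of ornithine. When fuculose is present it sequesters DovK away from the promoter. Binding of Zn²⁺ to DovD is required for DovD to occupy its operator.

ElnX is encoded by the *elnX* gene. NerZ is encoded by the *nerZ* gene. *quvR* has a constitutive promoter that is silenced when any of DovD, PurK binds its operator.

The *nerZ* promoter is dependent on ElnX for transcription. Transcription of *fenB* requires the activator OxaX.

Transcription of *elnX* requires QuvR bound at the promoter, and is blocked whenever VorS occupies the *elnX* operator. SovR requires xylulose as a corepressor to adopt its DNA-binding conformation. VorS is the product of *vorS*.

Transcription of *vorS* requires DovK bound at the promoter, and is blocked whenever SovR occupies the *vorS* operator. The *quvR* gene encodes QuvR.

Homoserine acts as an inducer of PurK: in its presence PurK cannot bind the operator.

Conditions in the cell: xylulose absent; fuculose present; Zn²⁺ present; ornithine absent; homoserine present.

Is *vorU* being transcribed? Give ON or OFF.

OFF

Xylulose is absent, so SovR is inactive.
Fuculose is present, so DovK is inactive.
Required activator DovK is absent, so *vorS* is not transcribed.
So VorS is not produced.
Zn²⁺ is present, so DovD is active.
Homoserine is present, so PurK is inactive.
With repressor DovD bound, *quvR* is not transcribed.
So QuvR is not produced.
Required activator QuvR is absent, so *elnX* is not transcribed.
So ElnX is not produced.
Required activator ElnX is absent, so *nerZ* is not transcribed.
So NerZ is not produced.
Required activator NerZ is absent, so *vorU* is not transcribed.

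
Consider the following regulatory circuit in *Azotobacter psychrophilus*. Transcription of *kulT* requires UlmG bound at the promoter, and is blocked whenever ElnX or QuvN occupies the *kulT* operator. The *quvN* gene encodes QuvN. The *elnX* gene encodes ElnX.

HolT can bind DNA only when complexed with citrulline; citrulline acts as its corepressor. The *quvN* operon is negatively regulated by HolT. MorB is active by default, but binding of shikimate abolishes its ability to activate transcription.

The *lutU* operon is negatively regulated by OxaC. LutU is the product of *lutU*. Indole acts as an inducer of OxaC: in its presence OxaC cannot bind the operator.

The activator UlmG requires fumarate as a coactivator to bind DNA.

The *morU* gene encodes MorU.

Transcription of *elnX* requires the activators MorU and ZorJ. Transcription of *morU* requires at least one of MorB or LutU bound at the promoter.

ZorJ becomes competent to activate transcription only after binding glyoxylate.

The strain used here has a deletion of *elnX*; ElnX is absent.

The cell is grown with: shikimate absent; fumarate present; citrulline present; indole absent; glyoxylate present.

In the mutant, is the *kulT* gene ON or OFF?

ON

Fumarate is present, so UlmG is active.
ElnX is non-functional in this strain, so it has no effect.
Citrulline is present, so HolT is active.
With repressor HolT bound, *quvN* is not transcribed.
So QuvN is not produced.
No repressor is bound and UlmG is active, so *kulT* is transcribed.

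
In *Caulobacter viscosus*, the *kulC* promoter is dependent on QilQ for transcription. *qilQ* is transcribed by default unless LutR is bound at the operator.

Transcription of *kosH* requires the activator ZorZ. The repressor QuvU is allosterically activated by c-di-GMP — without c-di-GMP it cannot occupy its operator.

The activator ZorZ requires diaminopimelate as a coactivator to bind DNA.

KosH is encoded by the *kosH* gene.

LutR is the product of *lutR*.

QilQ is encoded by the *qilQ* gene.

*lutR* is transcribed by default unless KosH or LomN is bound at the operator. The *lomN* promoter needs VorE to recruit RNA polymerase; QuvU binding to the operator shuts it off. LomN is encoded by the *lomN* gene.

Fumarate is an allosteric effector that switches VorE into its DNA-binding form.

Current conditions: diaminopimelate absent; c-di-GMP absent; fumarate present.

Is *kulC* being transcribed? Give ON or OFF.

ON

Diaminopimelate is absent, so ZorZ is inactive.
Required activator ZorZ is absent, so *kosH* is not transcribed.
So KosH is not produced.
c-di-GMP is absent, so QuvU is inactive.
Fumarate is present, so VorE is active.
No repressor is bound and VorE is active, so *lomN* is transcribed.
So LomN is produced and active.
With repressor LomN bound, *lutR* is not transcribed.
So LutR is not produced.
With no repressor bound, *qilQ* is transcribed.
So QilQ is produced and active.
No repressor is bound and QilQ is active, so *kulC* is transcribed.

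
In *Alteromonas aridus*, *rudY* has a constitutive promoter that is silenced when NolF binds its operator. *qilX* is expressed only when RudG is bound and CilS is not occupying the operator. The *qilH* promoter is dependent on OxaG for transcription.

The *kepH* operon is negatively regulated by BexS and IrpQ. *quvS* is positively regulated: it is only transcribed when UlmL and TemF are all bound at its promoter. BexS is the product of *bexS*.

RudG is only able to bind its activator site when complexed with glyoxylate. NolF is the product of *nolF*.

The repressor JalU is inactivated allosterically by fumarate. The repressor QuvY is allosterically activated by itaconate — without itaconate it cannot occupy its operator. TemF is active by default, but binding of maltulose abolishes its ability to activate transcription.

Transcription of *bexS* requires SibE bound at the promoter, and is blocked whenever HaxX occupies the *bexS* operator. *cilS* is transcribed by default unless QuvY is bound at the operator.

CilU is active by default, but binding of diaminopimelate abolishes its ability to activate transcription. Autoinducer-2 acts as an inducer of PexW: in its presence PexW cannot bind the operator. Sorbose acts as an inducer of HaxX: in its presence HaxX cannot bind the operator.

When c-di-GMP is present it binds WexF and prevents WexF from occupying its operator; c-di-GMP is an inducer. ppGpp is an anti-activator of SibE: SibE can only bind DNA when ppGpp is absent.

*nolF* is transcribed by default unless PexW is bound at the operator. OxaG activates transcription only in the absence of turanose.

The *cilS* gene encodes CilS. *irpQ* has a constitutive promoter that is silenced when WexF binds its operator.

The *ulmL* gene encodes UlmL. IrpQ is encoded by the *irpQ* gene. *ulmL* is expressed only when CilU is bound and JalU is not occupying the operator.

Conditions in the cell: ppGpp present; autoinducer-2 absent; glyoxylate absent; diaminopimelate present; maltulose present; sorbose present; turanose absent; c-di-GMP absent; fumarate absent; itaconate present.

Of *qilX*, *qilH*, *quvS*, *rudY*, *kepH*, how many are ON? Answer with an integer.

3

Itaconate is present, so QuvY is active.
With repressor QuvY bound, *cilS* is not transcribed.
So CilS is not produced.
Glyoxylate is absent, so RudG is inactive.
Required activator RudG is absent, so *qilX* is not transcribed.
→ *qilX* is OFF.
Turanose is absent, so OxaG is active.
No repressor is bound and OxaG is active, so *qilH* is transcribed.
→ *qilH* is ON.
Diaminopimelate is present, so CilU is inactive.
Fumarate is absent, so JalU is active.
With repressor JalU bound, *ulmL* is not transcribed.
So UlmL is not produced.
Maltulose is present, so TemF is inactive.
Required activator UlmL is absent, so *quvS* is not transcribed.
→ *quvS* is OFF.
Autoinducer-2 is absent, so PexW is active.
With repressor PexW bound, *nolF* is not transcribed.
So NolF is not produced.
With no repressor bound, *rudY* is transcribed.
→ *rudY* is ON.
ppGpp is present, so SibE is inactive.
Sorbose is present, so HaxX is inactive.
Required activator SibE is absent, so *bexS* is not transcribed.
So BexS is not produced.
c-di-GMP is absent, so WexF is active.
With repressor WexF bound, *irpQ* is not transcribed.
So IrpQ is not produced.
With no repressor bound, *kepH* is transcribed.
→ *kepH* is ON.
3 of the 5 genes are transcribed.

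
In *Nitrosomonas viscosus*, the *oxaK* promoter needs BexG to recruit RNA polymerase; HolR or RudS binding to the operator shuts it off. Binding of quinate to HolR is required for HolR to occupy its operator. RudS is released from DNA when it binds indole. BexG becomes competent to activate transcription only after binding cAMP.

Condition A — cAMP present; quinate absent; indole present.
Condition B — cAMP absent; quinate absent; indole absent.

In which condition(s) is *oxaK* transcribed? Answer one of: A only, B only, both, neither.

A only

Condition A:
cAMP is present, so BexG is active.
Quinate is absent, so HolR is inactive.
Indole is present, so RudS is inactive.
No repressor is bound and BexG is active, so *oxaK* is transcribed.
→ *oxaK* is ON in A.
Condition B:
cAMP is absent, so BexG is inactive.
Quinate is absent, so HolR is inactive.
Indole is absent, so RudS is active.
With repressor RudS bound, *oxaK* is not transcribed.
→ *oxaK* is OFF in B.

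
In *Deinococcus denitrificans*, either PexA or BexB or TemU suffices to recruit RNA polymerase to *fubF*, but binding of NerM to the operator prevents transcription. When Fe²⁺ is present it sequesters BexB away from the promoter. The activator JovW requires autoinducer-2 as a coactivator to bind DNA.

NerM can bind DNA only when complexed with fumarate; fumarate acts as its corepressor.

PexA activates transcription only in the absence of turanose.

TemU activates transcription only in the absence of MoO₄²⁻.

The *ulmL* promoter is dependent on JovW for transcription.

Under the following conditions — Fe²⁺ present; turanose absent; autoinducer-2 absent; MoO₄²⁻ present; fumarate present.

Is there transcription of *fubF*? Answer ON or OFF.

Turanose is absent, so PexA is active.
Fumarate is present, so NerM is active.
Fe²⁺ is present, so BexB is inactive.
MoO₄²⁻ is present, so TemU is inactive.
With repressor NerM bound, *fubF* is not transcribed.

OFF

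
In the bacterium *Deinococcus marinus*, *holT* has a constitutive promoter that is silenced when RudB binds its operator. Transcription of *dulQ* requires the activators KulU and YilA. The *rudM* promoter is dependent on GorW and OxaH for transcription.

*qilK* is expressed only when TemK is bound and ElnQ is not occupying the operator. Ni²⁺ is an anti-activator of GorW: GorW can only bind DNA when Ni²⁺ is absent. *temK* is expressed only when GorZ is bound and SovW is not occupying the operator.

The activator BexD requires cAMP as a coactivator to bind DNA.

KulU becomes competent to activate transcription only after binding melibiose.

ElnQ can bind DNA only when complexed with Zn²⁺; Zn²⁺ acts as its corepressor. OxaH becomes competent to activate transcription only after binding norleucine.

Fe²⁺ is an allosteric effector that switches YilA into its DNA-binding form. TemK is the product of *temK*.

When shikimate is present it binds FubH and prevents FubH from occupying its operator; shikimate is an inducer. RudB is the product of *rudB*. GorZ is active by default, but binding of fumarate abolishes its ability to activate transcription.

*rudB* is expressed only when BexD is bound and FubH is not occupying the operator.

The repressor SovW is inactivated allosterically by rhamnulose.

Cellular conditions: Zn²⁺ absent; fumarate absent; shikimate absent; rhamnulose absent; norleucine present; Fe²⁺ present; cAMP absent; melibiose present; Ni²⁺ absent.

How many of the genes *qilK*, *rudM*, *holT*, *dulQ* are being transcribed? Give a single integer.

3

Rhamnulose is absent, so SovW is active.
Fumarate is absent, so GorZ is active.
With repressor SovW bound, *temK* is not transcribed.
So TemK is not produced.
Zn²⁺ is absent, so ElnQ is inactive.
Required activator TemK is absent, so *qilK* is not transcribed.
→ *qilK* is OFF.
Ni²⁺ is absent, so GorW is active.
Norleucine is present, so OxaH is active.
No repressor is bound and GorW and OxaH are active, so *rudM* is transcribed.
→ *rudM* is ON.
Shikimate is absent, so FubH is active.
cAMP is absent, so BexD is inactive.
With repressor FubH bound, *rudB* is not transcribed.
So RudB is not produced.
With no repressor bound, *holT* is transcribed.
→ *holT* is ON.
Melibiose is present, so KulU is active.
Fe²⁺ is present, so YilA is active.
No repressor is bound and KulU and YilA are active, so *dulQ* is transcribed.
→ *dulQ* is ON.
3 of the 4 genes are transcribed.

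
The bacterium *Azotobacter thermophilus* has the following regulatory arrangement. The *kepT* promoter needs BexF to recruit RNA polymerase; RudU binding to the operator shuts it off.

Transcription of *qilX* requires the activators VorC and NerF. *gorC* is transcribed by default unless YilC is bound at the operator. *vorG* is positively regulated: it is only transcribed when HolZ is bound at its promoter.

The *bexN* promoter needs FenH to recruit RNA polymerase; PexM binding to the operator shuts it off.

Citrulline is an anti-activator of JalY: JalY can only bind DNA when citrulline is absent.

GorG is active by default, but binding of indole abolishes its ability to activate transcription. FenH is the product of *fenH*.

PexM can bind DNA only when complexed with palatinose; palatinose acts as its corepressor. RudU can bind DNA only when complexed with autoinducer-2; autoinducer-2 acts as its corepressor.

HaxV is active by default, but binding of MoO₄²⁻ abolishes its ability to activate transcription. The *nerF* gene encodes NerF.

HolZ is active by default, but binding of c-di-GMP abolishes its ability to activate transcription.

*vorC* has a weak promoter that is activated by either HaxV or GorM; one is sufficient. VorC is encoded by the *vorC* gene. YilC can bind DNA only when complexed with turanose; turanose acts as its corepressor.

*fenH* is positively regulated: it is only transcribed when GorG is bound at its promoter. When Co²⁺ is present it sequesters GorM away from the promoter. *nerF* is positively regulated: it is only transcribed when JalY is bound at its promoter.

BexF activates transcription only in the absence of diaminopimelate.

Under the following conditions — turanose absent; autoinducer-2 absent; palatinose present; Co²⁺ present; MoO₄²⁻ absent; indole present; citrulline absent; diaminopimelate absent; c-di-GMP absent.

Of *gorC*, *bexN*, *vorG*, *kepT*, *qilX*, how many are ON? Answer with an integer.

Turanose is absent, so YilC is inactive.
With no repressor bound, *gorC* is transcribed.
→ *gorC* is ON.
Palatinose is present, so PexM is active.
Indole is present, so GorG is inactive.
Required activator GorG is absent, so *fenH* is not transcribed.
So FenH is not produced.
With repressor PexM bound, *bexN* is not transcribed.
→ *bexN* is OFF.
c-di-GMP is absent, so HolZ is active.
No repressor is bound and HolZ is active, so *vorG* is transcribed.
→ *vorG* is ON.
Diaminopimelate is absent, so BexF is active.
Autoinducer-2 is absent, so RudU is inactive.
No repressor is bound and BexF is active, so *kepT* is transcribed.
→ *kepT* is ON.
MoO₄²⁻ is absent, so HaxV is active.
Co²⁺ is present, so GorM is inactive.
Activator HaxV is present, so *vorC* is transcribed.
So VorC is produced and active.
Citrulline is absent, so JalY is active.
No repressor is bound and JalY is active, so *nerF* is transcribed.
So NerF is produced and active.
No repressor is bound and VorC and NerF are active, so *qilX* is transcribed.
→ *qilX* is ON.
4 of the 5 genes are transcribed.

4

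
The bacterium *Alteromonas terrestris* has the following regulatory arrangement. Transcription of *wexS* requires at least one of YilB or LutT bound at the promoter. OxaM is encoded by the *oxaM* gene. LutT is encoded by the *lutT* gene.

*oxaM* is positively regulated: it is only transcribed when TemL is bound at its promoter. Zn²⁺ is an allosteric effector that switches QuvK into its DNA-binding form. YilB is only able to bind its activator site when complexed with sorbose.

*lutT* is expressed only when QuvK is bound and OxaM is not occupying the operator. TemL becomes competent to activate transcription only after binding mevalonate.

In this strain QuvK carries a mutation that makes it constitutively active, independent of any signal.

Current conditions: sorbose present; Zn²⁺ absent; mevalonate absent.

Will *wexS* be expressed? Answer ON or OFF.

ON

Sorbose is present, so YilB is active.
QuvK is constitutively active in this strain.
Mevalonate is absent, so TemL is inactive.
Required activator TemL is absent, so *oxaM* is not transcribed.
So OxaM is not produced.
No repressor is bound and QuvK is active, so *lutT* is transcribed.
So LutT is produced and active.
Activator YilB is present, so *wexS* is transcribed.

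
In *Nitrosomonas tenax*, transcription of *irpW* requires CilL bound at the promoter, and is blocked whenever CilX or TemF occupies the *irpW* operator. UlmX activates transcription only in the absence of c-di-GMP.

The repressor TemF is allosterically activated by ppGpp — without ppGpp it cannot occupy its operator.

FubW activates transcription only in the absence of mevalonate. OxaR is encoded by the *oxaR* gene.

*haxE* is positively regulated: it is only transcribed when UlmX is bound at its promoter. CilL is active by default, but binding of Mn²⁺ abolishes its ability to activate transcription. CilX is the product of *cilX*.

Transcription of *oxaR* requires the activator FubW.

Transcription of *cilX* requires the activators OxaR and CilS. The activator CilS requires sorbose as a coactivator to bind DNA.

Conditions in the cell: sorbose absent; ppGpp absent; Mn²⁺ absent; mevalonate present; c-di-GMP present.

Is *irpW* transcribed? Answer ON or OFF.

ON

Mevalonate is present, so FubW is inactive.
Required activator FubW is absent, so *oxaR* is not transcribed.
So OxaR is not produced.
Sorbose is absent, so CilS is inactive.
Required activator OxaR is absent, so *cilX* is not transcribed.
So CilX is not produced.
Mn²⁺ is absent, so CilL is active.
ppGpp is absent, so TemF is inactive.
No repressor is bound and CilL is active, so *irpW* is transcribed.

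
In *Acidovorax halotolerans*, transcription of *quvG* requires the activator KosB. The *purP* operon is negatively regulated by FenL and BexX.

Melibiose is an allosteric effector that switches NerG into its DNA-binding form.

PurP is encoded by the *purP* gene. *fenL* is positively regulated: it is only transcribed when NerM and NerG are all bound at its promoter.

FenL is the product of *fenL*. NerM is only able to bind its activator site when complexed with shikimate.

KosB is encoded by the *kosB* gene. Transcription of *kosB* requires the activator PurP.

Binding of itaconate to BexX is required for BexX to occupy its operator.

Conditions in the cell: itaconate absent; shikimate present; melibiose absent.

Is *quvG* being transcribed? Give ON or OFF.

ON

Shikimate is present, so NerM is active.
Melibiose is absent, so NerG is inactive.
Required activator NerG is absent, so *fenL* is not transcribed.
So FenL is not produced.
Itaconate is absent, so BexX is inactive.
With no repressor bound, *purP* is transcribed.
So PurP is produced and active.
No repressor is bound and PurP is active, so *kosB* is transcribed.
So KosB is produced and active.
No repressor is bound and KosB is active, so *quvG* is transcribed.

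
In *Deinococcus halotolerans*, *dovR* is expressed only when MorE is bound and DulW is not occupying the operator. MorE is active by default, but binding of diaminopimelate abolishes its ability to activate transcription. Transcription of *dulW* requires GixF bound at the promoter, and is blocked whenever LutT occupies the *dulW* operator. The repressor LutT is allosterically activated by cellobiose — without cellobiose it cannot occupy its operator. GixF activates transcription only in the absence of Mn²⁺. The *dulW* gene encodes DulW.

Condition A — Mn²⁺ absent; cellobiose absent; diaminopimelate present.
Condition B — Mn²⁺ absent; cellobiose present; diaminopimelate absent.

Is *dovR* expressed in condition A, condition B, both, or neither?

Condition A:
Mn²⁺ is absent, so GixF is active.
Cellobiose is absent, so LutT is inactive.
No repressor is bound and GixF is active, so *dulW* is transcribed.
So DulW is produced and active.
Diaminopimelate is present, so MorE is inactive.
With repressor DulW bound, *dovR* is not transcribed.
→ *dovR* is OFF in A.
Condition B:
Mn²⁺ is absent, so GixF is active.
Cellobiose is present, so LutT is active.
With repressor LutT bound, *dulW* is not transcribed.
So DulW is not produced.
Diaminopimelate is absent, so MorE is active.
No repressor is bound and MorE is active, so *dovR* is transcribed.
→ *dovR* is ON in B.

B only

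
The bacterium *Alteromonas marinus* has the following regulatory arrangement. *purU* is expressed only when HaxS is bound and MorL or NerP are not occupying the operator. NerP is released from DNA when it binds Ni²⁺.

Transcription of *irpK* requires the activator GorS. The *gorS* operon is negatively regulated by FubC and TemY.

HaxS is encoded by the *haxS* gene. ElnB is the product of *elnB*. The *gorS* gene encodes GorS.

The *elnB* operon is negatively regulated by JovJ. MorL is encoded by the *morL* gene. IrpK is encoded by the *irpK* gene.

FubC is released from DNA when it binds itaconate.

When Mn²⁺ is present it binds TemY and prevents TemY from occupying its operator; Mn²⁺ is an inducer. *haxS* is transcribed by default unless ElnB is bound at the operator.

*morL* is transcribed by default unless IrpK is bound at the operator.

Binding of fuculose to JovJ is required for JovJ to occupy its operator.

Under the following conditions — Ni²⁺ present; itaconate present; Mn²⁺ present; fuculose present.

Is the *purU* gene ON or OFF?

Itaconate is present, so FubC is inactive.
Mn²⁺ is present, so TemY is inactive.
With no repressor bound, *gorS* is transcribed.
So GorS is produced and active.
No repressor is bound and GorS is active, so *irpK* is transcribed.
So IrpK is produced and active.
With repressor IrpK bound, *morL* is not transcribed.
So MorL is not produced.
Fuculose is present, so JovJ is active.
With repressor JovJ bound, *elnB* is not transcribed.
So ElnB is not produced.
With no repressor bound, *haxS* is transcribed.
So HaxS is produced and active.
Ni²⁺ is present, so NerP is inactive.
No repressor is bound and HaxS is active, so *purU* is transcribed.

ON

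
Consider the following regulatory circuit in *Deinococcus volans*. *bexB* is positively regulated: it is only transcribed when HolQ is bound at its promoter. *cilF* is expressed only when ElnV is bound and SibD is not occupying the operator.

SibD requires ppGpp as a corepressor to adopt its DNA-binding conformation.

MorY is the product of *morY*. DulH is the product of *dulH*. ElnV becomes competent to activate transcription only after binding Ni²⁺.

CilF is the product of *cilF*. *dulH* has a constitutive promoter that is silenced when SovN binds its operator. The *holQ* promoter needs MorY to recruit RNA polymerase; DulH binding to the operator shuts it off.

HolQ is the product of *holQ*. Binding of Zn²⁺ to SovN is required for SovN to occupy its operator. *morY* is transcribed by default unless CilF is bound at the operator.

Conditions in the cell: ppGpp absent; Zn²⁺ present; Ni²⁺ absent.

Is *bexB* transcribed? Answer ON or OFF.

ON

ppGpp is absent, so SibD is inactive.
Ni²⁺ is absent, so ElnV is inactive.
Required activator ElnV is absent, so *cilF* is not transcribed.
So CilF is not produced.
With no repressor bound, *morY* is transcribed.
So MorY is produced and active.
Zn²⁺ is present, so SovN is active.
With repressor SovN bound, *dulH* is not transcribed.
So DulH is not produced.
No repressor is bound and MorY is active, so *holQ* is transcribed.
So HolQ is produced and active.
No repressor is bound and HolQ is active, so *bexB* is transcribed.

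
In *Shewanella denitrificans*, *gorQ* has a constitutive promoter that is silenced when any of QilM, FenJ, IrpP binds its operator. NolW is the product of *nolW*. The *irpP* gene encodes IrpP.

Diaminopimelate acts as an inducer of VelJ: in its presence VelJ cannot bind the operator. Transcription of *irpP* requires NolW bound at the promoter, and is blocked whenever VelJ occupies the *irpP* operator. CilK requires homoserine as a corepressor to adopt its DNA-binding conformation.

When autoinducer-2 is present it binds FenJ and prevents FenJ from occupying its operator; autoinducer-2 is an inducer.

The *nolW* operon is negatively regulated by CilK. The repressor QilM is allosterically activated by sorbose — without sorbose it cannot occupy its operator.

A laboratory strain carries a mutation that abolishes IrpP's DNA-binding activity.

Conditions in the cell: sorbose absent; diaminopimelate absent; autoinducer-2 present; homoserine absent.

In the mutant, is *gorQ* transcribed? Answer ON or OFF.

ON

Sorbose is absent, so QilM is inactive.
Autoinducer-2 is present, so FenJ is inactive.
IrpP is non-functional in this strain, so it has no effect.
With no repressor bound, *gorQ* is transcribed.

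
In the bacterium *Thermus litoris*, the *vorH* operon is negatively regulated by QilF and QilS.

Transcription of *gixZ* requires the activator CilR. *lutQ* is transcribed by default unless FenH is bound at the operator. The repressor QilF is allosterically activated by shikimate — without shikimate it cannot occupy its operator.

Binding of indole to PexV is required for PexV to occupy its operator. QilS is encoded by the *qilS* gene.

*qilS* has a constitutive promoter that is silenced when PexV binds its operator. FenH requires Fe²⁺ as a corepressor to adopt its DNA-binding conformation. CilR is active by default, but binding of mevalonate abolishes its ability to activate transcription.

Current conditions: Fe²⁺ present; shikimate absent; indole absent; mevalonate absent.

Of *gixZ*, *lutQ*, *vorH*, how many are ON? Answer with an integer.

1

Mevalonate is absent, so CilR is active.
No repressor is bound and CilR is active, so *gixZ* is transcribed.
→ *gixZ* is ON.
Fe²⁺ is present, so FenH is active.
With repressor FenH bound, *lutQ* is not transcribed.
→ *lutQ* is OFF.
Shikimate is absent, so QilF is inactive.
Indole is absent, so PexV is inactive.
With no repressor bound, *qilS* is transcribed.
So QilS is produced and active.
With repressor QilS bound, *vorH* is not transcribed.
→ *vorH* is OFF.
1 of the 3 genes is transcribed.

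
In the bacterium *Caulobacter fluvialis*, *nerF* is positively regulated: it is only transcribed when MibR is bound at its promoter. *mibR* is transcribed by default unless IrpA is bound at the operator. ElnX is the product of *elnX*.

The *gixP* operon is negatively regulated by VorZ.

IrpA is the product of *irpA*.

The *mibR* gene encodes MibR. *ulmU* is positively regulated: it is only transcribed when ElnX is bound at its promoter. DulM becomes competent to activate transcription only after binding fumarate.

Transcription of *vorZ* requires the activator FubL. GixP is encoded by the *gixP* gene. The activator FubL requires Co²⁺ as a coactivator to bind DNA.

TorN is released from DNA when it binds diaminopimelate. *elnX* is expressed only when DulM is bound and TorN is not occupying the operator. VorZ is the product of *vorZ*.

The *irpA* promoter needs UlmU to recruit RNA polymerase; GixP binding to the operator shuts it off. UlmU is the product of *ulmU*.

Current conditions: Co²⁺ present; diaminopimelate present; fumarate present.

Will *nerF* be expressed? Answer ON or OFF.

Fumarate is present, so DulM is active.
Diaminopimelate is present, so TorN is inactive.
No repressor is bound and DulM is active, so *elnX* is transcribed.
So ElnX is produced and active.
No repressor is bound and ElnX is active, so *ulmU* is transcribed.
So UlmU is produced and active.
Co²⁺ is present, so FubL is active.
No repressor is bound and FubL is active, so *vorZ* is transcribed.
So VorZ is produced and active.
With repressor VorZ bound, *gixP* is not transcribed.
So GixP is not produced.
No repressor is bound and UlmU is active, so *irpA* is transcribed.
So IrpA is produced and active.
With repressor IrpA bound, *mibR* is not transcribed.
So MibR is not produced.
Required activator MibR is absent, so *nerF* is not transcribed.

OFF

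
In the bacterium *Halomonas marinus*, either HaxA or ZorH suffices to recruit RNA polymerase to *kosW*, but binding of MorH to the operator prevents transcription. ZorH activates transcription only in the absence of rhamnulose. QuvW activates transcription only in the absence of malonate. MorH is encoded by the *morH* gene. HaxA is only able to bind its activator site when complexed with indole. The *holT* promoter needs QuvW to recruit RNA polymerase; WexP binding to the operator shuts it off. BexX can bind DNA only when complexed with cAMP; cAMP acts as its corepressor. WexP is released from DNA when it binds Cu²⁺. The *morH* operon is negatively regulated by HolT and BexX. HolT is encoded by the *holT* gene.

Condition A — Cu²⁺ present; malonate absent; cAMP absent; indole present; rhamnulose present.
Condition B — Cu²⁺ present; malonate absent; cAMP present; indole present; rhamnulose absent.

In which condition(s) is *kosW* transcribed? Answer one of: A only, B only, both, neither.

both

Condition A:
Cu²⁺ is present, so WexP is inactive.
Malonate is absent, so QuvW is active.
No repressor is bound and QuvW is active, so *holT* is transcribed.
So HolT is produced and active.
cAMP is absent, so BexX is inactive.
With repressor HolT bound, *morH* is not transcribed.
So MorH is not produced.
Indole is present, so HaxA is active.
Rhamnulose is present, so ZorH is inactive.
Activator HaxA is present, so *kosW* is transcribed.
→ *kosW* is ON in A.
Condition B:
Cu²⁺ is present, so WexP is inactive.
Malonate is absent, so QuvW is active.
No repressor is bound and QuvW is active, so *holT* is transcribed.
So HolT is produced and active.
cAMP is present, so BexX is active.
With repressor HolT bound, *morH* is not transcribed.
So MorH is not produced.
Indole is present, so HaxA is active.
Rhamnulose is absent, so ZorH is active.
Activator HaxA is present, so *kosW* is transcribed.
→ *kosW* is ON in B.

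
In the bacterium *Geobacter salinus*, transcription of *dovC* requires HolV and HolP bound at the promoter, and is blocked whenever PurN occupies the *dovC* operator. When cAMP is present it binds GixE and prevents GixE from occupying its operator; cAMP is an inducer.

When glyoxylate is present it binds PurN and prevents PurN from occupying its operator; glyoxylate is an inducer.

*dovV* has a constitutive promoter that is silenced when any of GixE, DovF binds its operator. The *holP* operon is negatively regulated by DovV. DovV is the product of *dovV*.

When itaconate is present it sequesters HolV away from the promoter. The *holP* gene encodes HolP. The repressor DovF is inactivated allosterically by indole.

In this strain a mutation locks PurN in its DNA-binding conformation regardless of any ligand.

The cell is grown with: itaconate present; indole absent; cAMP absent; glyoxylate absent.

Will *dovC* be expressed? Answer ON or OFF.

OFF

Itaconate is present, so HolV is inactive.
cAMP is absent, so GixE is active.
Indole is absent, so DovF is active.
With repressor GixE bound, *dovV* is not transcribed.
So DovV is not produced.
With no repressor bound, *holP* is transcribed.
So HolP is produced and active.
PurN is constitutively active in this strain.
With repressor PurN bound, *dovC* is not transcribed.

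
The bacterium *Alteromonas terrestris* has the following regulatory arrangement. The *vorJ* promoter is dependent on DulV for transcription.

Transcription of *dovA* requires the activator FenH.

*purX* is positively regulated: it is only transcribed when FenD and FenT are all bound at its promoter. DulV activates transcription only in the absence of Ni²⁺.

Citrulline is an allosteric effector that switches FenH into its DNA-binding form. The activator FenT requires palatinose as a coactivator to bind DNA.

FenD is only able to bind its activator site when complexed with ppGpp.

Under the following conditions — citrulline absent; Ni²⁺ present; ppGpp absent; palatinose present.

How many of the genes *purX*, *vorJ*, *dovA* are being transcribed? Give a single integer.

ppGpp is absent, so FenD is inactive.
Palatinose is present, so FenT is active.
Required activator FenD is absent, so *purX* is not transcribed.
→ *purX* is OFF.
Ni²⁺ is present, so DulV is inactive.
Required activator DulV is absent, so *vorJ* is not transcribed.
→ *vorJ* is OFF.
Citrulline is absent, so FenH is inactive.
Required activator FenH is absent, so *dovA* is not transcribed.
→ *dovA* is OFF.
0 of the 3 genes are transcribed.

0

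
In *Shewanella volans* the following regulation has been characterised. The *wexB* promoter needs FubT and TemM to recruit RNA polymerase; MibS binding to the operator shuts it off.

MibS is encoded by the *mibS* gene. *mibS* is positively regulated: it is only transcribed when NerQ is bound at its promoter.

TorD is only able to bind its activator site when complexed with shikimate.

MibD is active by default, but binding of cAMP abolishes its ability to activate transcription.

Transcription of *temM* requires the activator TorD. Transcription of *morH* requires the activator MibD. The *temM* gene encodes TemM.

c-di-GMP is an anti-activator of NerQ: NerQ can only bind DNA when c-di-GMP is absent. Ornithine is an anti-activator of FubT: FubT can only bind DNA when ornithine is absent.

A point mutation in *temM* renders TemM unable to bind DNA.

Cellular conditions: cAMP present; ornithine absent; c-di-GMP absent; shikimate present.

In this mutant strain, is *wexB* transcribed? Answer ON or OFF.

Ornithine is absent, so FubT is active.
TemM is non-functional in this strain, so it has no effect.
c-di-GMP is absent, so NerQ is active.
No repressor is bound and NerQ is active, so *mibS* is transcribed.
So MibS is produced and active.
With repressor MibS bound, *wexB* is not transcribed.

OFF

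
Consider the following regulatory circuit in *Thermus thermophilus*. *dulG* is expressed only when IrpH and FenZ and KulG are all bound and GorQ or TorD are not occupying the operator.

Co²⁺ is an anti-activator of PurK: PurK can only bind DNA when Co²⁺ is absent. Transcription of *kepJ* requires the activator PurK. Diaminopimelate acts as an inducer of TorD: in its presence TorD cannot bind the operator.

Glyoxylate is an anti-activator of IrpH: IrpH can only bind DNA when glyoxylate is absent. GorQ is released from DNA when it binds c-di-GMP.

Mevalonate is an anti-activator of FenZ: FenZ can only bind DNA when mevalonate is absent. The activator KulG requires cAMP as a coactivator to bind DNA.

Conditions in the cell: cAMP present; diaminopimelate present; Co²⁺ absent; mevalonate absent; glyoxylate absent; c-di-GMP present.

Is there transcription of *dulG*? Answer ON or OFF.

ON

c-di-GMP is present, so GorQ is inactive.
Glyoxylate is absent, so IrpH is active.
Mevalonate is absent, so FenZ is active.
Diaminopimelate is present, so TorD is inactive.
cAMP is present, so KulG is active.
No repressor is bound and IrpH and FenZ and KulG are active, so *dulG* is transcribed.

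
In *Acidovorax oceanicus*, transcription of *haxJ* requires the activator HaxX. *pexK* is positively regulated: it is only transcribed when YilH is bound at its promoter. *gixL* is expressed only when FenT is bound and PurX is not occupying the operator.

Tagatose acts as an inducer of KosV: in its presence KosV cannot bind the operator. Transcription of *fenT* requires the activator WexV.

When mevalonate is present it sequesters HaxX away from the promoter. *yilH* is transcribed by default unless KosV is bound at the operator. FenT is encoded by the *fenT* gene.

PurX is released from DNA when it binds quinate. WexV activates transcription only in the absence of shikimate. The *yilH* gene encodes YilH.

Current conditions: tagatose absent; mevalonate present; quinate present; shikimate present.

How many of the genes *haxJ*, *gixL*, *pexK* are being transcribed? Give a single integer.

0

Mevalonate is present, so HaxX is inactive.
Required activator HaxX is absent, so *haxJ* is not transcribed.
→ *haxJ* is OFF.
Quinate is present, so PurX is inactive.
Shikimate is present, so WexV is inactive.
Required activator WexV is absent, so *fenT* is not transcribed.
So FenT is not produced.
Required activator FenT is absent, so *gixL* is not transcribed.
→ *gixL* is OFF.
Tagatose is absent, so KosV is active.
With repressor KosV bound, *yilH* is not transcribed.
So YilH is not produced.
Required activator YilH is absent, so *pexK* is not transcribed.
→ *pexK* is OFF.
0 of the 3 genes are transcribed.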